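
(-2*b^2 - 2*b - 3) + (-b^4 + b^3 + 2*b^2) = -b^4 + b^3 - 2*b - 3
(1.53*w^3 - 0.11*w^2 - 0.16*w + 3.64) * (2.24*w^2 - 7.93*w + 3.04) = 3.4272*w^5 - 12.3793*w^4 + 5.1651*w^3 + 9.088*w^2 - 29.3516*w + 11.0656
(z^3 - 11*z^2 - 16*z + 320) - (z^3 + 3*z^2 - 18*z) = -14*z^2 + 2*z + 320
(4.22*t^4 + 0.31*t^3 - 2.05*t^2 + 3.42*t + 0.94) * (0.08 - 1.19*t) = -5.0218*t^5 - 0.0313*t^4 + 2.4643*t^3 - 4.2338*t^2 - 0.845*t + 0.0752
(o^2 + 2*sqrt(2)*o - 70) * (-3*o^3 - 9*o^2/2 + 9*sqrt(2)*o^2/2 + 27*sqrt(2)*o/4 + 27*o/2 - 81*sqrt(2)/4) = -3*o^5 - 9*o^4/2 - 3*sqrt(2)*o^4/2 - 9*sqrt(2)*o^3/4 + 483*o^3/2 - 1233*sqrt(2)*o^2/4 + 342*o^2 - 1026*o - 945*sqrt(2)*o/2 + 2835*sqrt(2)/2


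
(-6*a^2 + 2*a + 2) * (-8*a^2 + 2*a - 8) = 48*a^4 - 28*a^3 + 36*a^2 - 12*a - 16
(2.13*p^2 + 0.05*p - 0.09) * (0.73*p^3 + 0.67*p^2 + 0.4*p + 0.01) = 1.5549*p^5 + 1.4636*p^4 + 0.8198*p^3 - 0.019*p^2 - 0.0355*p - 0.0009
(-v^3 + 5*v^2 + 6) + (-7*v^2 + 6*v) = -v^3 - 2*v^2 + 6*v + 6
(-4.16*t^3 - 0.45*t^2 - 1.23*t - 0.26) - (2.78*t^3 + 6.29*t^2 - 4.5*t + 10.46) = -6.94*t^3 - 6.74*t^2 + 3.27*t - 10.72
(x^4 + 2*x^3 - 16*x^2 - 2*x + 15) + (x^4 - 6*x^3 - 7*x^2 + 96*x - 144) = 2*x^4 - 4*x^3 - 23*x^2 + 94*x - 129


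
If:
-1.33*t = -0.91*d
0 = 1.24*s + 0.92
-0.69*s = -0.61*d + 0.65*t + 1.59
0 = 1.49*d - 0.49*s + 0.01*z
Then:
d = 6.52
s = -0.74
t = 4.46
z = -1008.33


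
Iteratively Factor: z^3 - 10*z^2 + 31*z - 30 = (z - 2)*(z^2 - 8*z + 15) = (z - 5)*(z - 2)*(z - 3)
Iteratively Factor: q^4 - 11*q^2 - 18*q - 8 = (q + 2)*(q^3 - 2*q^2 - 7*q - 4) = (q - 4)*(q + 2)*(q^2 + 2*q + 1) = (q - 4)*(q + 1)*(q + 2)*(q + 1)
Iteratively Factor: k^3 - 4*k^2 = (k)*(k^2 - 4*k) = k^2*(k - 4)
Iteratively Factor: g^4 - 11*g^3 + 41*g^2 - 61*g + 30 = (g - 5)*(g^3 - 6*g^2 + 11*g - 6) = (g - 5)*(g - 1)*(g^2 - 5*g + 6) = (g - 5)*(g - 2)*(g - 1)*(g - 3)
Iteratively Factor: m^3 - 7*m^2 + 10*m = (m - 5)*(m^2 - 2*m) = (m - 5)*(m - 2)*(m)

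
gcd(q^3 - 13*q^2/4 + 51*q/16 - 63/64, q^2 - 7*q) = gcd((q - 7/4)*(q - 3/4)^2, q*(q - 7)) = 1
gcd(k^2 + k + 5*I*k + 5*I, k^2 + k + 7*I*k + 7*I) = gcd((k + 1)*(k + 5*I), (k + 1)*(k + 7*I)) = k + 1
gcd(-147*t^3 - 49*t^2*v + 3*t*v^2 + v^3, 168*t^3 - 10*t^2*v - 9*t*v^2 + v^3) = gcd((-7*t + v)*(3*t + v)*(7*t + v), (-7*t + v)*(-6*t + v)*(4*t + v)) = 7*t - v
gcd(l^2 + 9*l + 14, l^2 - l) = 1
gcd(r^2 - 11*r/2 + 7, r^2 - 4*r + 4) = r - 2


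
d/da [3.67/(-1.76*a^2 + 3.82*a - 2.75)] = (12.9184*a - 14.0194)/(1.76*a^2 - 3.82*a + 2.75)^2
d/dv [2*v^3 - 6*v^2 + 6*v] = 6*v^2 - 12*v + 6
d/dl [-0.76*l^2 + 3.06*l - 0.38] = 3.06 - 1.52*l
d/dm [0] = 0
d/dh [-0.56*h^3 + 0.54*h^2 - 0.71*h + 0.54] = -1.68*h^2 + 1.08*h - 0.71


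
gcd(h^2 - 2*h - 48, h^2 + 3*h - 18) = h + 6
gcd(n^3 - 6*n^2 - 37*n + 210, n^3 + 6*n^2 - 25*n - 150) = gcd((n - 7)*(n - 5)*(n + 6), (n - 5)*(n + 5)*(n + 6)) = n^2 + n - 30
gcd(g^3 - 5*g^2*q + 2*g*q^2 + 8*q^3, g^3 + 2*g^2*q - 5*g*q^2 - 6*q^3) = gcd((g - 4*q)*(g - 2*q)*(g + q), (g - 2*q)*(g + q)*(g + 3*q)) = -g^2 + g*q + 2*q^2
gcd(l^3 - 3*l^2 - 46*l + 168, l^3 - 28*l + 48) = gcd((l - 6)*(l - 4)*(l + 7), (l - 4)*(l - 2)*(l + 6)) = l - 4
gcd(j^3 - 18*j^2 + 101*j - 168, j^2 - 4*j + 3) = j - 3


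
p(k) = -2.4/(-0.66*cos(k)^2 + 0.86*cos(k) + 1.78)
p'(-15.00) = 5.23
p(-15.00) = -3.22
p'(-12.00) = 0.08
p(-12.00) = -1.18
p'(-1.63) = 0.75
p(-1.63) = -1.39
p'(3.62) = 9.11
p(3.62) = -4.83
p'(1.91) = -1.46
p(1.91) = -1.69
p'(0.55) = 0.08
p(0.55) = -1.18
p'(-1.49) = 0.53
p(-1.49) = -1.30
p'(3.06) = -5.96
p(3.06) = -8.98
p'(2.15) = -2.57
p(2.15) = -2.16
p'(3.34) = 11.14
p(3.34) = -7.93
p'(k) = -2.4*(-1.32*sin(k)*cos(k) + 0.86*sin(k))/(-0.66*cos(k)^2 + 0.86*cos(k) + 1.78)^2 = (3.168*cos(k) - 2.064)*sin(k)/(-0.66*cos(k)^2 + 0.86*cos(k) + 1.78)^2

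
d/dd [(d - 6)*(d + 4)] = 2*d - 2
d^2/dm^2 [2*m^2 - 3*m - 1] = 4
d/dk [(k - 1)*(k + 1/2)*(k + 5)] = 3*k^2 + 9*k - 3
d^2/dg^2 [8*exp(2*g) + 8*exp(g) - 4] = (32*exp(g) + 8)*exp(g)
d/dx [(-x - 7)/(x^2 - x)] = (x^2 + 14*x - 7)/(x^2*(x^2 - 2*x + 1))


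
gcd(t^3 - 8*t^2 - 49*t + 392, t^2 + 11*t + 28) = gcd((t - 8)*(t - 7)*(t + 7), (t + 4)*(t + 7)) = t + 7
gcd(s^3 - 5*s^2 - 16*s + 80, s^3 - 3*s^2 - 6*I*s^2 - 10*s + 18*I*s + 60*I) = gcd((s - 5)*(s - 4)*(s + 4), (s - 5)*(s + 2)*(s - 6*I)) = s - 5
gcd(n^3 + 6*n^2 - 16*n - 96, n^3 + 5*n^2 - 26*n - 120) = n^2 + 10*n + 24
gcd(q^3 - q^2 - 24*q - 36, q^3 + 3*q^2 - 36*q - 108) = q^2 - 3*q - 18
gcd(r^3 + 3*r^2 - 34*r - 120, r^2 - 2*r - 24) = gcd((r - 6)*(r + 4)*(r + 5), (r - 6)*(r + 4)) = r^2 - 2*r - 24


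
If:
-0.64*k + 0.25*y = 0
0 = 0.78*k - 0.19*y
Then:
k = 0.00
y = 0.00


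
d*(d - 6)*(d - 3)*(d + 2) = d^4 - 7*d^3 + 36*d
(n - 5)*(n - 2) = n^2 - 7*n + 10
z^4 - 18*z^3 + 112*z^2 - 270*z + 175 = (z - 7)*(z - 5)^2*(z - 1)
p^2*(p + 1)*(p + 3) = p^4 + 4*p^3 + 3*p^2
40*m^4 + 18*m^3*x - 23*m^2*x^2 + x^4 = (-4*m + x)*(-2*m + x)*(m + x)*(5*m + x)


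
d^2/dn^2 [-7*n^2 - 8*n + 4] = -14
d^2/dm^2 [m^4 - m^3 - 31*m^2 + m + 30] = 12*m^2 - 6*m - 62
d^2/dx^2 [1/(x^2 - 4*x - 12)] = 2*(x^2 - 4*x - 4*(x - 2)^2 - 12)/(-x^2 + 4*x + 12)^3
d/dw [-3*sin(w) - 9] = -3*cos(w)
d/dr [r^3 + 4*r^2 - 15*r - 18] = 3*r^2 + 8*r - 15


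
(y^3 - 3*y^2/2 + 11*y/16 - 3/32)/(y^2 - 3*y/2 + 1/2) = (y^2 - y + 3/16)/(y - 1)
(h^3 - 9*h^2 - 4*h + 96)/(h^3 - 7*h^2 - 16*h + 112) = (h^2 - 5*h - 24)/(h^2 - 3*h - 28)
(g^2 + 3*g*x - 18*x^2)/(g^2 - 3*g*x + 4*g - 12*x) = (g + 6*x)/(g + 4)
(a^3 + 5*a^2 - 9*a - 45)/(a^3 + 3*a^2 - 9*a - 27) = (a + 5)/(a + 3)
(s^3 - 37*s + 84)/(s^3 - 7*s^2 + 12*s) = (s + 7)/s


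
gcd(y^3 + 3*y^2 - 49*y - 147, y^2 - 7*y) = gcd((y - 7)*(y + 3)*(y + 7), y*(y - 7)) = y - 7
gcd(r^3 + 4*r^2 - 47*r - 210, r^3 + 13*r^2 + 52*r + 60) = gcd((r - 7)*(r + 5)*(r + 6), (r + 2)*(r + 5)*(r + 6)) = r^2 + 11*r + 30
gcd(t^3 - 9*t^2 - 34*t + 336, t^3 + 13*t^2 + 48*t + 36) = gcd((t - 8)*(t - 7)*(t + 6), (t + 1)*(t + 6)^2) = t + 6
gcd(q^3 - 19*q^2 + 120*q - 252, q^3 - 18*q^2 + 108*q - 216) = q^2 - 12*q + 36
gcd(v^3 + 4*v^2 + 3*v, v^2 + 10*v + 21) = v + 3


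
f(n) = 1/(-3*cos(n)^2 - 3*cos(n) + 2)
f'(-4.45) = -0.21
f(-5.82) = -0.32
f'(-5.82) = -0.39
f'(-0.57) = 0.62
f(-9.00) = 0.45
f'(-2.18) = -0.05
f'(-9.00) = -0.20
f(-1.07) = -7.58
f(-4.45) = 0.39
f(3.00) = 0.49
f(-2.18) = 0.37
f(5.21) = -8.66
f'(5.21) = 386.21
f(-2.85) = 0.47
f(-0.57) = -0.38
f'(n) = (-6*sin(n)*cos(n) - 3*sin(n))/(-3*cos(n)^2 - 3*cos(n) + 2)^2 = -3*(2*cos(n) + 1)*sin(n)/(3*cos(n)^2 + 3*cos(n) - 2)^2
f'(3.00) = 0.10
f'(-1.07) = 296.37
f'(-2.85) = -0.18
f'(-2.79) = -0.19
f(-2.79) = 0.46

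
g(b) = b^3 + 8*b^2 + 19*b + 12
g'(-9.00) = 118.00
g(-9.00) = -240.00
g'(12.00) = 643.00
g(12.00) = 3120.00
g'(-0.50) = 11.75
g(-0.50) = 4.38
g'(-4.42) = 6.89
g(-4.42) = -2.04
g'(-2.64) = -2.33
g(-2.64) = -0.80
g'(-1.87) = -0.43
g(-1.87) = -2.09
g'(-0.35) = 13.77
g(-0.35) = 6.29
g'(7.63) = 315.73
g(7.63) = 1066.90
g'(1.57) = 51.51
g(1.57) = 65.42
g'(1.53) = 50.50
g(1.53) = 63.38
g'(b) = 3*b^2 + 16*b + 19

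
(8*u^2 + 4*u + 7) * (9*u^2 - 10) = 72*u^4 + 36*u^3 - 17*u^2 - 40*u - 70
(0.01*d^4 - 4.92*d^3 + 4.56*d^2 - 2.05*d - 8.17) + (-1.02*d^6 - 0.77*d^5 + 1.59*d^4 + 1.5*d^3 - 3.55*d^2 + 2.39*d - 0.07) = -1.02*d^6 - 0.77*d^5 + 1.6*d^4 - 3.42*d^3 + 1.01*d^2 + 0.34*d - 8.24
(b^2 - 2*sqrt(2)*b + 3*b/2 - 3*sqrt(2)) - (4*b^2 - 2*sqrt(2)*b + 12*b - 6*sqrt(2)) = -3*b^2 - 21*b/2 + 3*sqrt(2)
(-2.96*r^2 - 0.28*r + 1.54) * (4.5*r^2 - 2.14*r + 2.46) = -13.32*r^4 + 5.0744*r^3 + 0.247599999999999*r^2 - 3.9844*r + 3.7884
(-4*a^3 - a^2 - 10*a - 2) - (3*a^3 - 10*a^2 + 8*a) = -7*a^3 + 9*a^2 - 18*a - 2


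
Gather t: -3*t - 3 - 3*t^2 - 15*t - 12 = -3*t^2 - 18*t - 15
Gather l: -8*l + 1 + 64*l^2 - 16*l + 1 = 64*l^2 - 24*l + 2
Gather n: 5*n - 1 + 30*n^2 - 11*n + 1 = 30*n^2 - 6*n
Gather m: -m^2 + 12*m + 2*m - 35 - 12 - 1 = -m^2 + 14*m - 48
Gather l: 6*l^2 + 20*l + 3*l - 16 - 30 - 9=6*l^2 + 23*l - 55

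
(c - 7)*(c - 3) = c^2 - 10*c + 21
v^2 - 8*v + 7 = (v - 7)*(v - 1)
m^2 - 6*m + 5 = (m - 5)*(m - 1)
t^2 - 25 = (t - 5)*(t + 5)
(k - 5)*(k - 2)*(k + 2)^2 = k^4 - 3*k^3 - 14*k^2 + 12*k + 40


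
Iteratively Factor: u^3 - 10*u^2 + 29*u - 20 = (u - 4)*(u^2 - 6*u + 5) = (u - 4)*(u - 1)*(u - 5)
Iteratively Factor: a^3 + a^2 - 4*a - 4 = (a + 1)*(a^2 - 4) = (a - 2)*(a + 1)*(a + 2)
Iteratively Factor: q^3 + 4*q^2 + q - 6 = (q - 1)*(q^2 + 5*q + 6) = (q - 1)*(q + 3)*(q + 2)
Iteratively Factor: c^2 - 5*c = (c - 5)*(c)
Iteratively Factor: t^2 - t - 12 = (t - 4)*(t + 3)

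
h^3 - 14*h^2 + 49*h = h*(h - 7)^2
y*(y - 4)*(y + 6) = y^3 + 2*y^2 - 24*y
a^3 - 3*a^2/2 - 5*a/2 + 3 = (a - 2)*(a - 1)*(a + 3/2)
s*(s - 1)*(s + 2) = s^3 + s^2 - 2*s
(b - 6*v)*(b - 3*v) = b^2 - 9*b*v + 18*v^2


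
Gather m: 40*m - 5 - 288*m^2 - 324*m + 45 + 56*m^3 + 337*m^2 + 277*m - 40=56*m^3 + 49*m^2 - 7*m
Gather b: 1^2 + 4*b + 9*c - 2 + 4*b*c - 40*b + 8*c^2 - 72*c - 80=b*(4*c - 36) + 8*c^2 - 63*c - 81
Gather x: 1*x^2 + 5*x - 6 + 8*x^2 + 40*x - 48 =9*x^2 + 45*x - 54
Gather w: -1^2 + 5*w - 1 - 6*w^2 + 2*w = -6*w^2 + 7*w - 2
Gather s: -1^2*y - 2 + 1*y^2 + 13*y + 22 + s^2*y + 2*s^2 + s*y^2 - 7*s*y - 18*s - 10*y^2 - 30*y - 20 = s^2*(y + 2) + s*(y^2 - 7*y - 18) - 9*y^2 - 18*y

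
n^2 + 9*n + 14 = (n + 2)*(n + 7)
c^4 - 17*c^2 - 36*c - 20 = (c - 5)*(c + 1)*(c + 2)^2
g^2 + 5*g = g*(g + 5)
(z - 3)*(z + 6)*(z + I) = z^3 + 3*z^2 + I*z^2 - 18*z + 3*I*z - 18*I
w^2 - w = w*(w - 1)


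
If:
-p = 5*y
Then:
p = -5*y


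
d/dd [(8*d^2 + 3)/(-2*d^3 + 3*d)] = (16*d^4 + 42*d^2 - 9)/(d^2*(4*d^4 - 12*d^2 + 9))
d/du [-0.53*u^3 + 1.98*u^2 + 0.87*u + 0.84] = -1.59*u^2 + 3.96*u + 0.87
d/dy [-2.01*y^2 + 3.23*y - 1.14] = 3.23 - 4.02*y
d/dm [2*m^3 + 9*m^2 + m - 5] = 6*m^2 + 18*m + 1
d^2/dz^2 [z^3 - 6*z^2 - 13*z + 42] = 6*z - 12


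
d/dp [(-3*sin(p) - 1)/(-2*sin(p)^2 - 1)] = (-4*sin(p) + 3*cos(2*p))*cos(p)/(2 - cos(2*p))^2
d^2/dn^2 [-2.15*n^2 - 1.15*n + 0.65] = -4.30000000000000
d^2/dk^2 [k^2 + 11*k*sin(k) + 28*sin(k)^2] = -11*k*sin(k) - 112*sin(k)^2 + 22*cos(k) + 58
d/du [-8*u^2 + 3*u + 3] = 3 - 16*u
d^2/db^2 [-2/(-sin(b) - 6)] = 2*(6*sin(b) + cos(b)^2 + 1)/(sin(b) + 6)^3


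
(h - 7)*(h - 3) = h^2 - 10*h + 21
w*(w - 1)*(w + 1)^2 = w^4 + w^3 - w^2 - w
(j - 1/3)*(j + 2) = j^2 + 5*j/3 - 2/3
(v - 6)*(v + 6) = v^2 - 36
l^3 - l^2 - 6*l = l*(l - 3)*(l + 2)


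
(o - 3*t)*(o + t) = o^2 - 2*o*t - 3*t^2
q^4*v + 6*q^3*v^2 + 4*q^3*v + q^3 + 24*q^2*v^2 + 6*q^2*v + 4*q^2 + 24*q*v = q*(q + 4)*(q + 6*v)*(q*v + 1)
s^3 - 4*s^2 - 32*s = s*(s - 8)*(s + 4)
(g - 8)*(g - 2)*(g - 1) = g^3 - 11*g^2 + 26*g - 16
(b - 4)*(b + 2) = b^2 - 2*b - 8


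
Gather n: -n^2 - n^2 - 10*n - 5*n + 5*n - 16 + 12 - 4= -2*n^2 - 10*n - 8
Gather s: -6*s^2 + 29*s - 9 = -6*s^2 + 29*s - 9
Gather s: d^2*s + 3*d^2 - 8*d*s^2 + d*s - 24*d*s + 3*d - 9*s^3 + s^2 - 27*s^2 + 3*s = 3*d^2 + 3*d - 9*s^3 + s^2*(-8*d - 26) + s*(d^2 - 23*d + 3)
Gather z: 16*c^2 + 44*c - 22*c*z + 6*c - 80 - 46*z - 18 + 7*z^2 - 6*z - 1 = 16*c^2 + 50*c + 7*z^2 + z*(-22*c - 52) - 99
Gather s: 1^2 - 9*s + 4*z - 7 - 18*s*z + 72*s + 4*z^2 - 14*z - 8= s*(63 - 18*z) + 4*z^2 - 10*z - 14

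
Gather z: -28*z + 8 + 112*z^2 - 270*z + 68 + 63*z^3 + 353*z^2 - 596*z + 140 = 63*z^3 + 465*z^2 - 894*z + 216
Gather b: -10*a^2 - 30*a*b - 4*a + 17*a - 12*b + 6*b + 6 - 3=-10*a^2 + 13*a + b*(-30*a - 6) + 3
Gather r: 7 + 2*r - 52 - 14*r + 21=-12*r - 24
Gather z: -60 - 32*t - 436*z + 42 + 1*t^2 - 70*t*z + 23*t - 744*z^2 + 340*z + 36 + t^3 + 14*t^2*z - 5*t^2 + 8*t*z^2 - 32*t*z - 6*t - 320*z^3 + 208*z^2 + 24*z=t^3 - 4*t^2 - 15*t - 320*z^3 + z^2*(8*t - 536) + z*(14*t^2 - 102*t - 72) + 18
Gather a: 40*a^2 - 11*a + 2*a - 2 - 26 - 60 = 40*a^2 - 9*a - 88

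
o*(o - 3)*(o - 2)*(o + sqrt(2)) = o^4 - 5*o^3 + sqrt(2)*o^3 - 5*sqrt(2)*o^2 + 6*o^2 + 6*sqrt(2)*o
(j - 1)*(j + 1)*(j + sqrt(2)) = j^3 + sqrt(2)*j^2 - j - sqrt(2)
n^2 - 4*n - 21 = (n - 7)*(n + 3)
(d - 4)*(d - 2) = d^2 - 6*d + 8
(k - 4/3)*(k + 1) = k^2 - k/3 - 4/3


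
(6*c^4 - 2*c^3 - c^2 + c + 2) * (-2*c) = -12*c^5 + 4*c^4 + 2*c^3 - 2*c^2 - 4*c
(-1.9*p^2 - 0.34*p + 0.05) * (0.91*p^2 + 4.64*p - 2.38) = -1.729*p^4 - 9.1254*p^3 + 2.9899*p^2 + 1.0412*p - 0.119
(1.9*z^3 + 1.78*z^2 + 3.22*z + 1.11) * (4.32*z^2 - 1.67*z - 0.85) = 8.208*z^5 + 4.5166*z^4 + 9.3228*z^3 - 2.0952*z^2 - 4.5907*z - 0.9435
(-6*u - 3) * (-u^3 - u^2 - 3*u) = 6*u^4 + 9*u^3 + 21*u^2 + 9*u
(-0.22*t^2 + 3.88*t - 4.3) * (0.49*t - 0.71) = -0.1078*t^3 + 2.0574*t^2 - 4.8618*t + 3.053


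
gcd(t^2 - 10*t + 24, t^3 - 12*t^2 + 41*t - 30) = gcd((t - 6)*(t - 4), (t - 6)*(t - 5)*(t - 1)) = t - 6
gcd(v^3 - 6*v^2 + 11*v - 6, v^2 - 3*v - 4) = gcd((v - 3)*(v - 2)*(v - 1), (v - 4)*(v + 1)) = 1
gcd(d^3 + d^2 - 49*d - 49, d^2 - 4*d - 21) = d - 7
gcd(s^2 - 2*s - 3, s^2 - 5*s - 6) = s + 1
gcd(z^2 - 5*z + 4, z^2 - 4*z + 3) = z - 1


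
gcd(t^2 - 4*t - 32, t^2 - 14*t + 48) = t - 8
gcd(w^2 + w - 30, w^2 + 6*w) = w + 6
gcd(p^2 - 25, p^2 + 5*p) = p + 5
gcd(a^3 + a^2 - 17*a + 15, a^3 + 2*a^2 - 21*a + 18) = a^2 - 4*a + 3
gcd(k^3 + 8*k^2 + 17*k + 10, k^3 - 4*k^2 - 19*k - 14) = k^2 + 3*k + 2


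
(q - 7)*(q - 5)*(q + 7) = q^3 - 5*q^2 - 49*q + 245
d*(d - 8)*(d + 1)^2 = d^4 - 6*d^3 - 15*d^2 - 8*d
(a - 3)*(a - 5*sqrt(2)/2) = a^2 - 5*sqrt(2)*a/2 - 3*a + 15*sqrt(2)/2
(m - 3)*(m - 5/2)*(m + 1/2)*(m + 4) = m^4 - m^3 - 61*m^2/4 + 91*m/4 + 15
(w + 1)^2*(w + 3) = w^3 + 5*w^2 + 7*w + 3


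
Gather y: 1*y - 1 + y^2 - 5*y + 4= y^2 - 4*y + 3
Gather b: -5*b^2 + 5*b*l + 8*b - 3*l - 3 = -5*b^2 + b*(5*l + 8) - 3*l - 3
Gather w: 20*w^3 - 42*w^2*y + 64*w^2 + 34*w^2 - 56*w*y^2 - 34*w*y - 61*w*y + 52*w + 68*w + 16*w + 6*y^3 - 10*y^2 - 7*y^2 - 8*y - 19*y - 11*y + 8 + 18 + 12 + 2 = 20*w^3 + w^2*(98 - 42*y) + w*(-56*y^2 - 95*y + 136) + 6*y^3 - 17*y^2 - 38*y + 40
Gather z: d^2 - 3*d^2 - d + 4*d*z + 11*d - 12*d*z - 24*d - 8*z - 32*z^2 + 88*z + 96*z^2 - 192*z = -2*d^2 - 14*d + 64*z^2 + z*(-8*d - 112)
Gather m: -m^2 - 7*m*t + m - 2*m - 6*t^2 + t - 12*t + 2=-m^2 + m*(-7*t - 1) - 6*t^2 - 11*t + 2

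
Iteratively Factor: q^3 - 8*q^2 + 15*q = (q)*(q^2 - 8*q + 15) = q*(q - 3)*(q - 5)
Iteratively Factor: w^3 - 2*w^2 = (w)*(w^2 - 2*w) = w*(w - 2)*(w)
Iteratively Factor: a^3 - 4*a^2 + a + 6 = (a - 2)*(a^2 - 2*a - 3) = (a - 2)*(a + 1)*(a - 3)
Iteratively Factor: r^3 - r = (r - 1)*(r^2 + r) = (r - 1)*(r + 1)*(r)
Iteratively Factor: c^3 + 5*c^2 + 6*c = (c + 3)*(c^2 + 2*c) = c*(c + 3)*(c + 2)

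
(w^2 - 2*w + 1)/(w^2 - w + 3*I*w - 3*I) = (w - 1)/(w + 3*I)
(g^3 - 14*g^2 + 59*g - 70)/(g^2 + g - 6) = (g^2 - 12*g + 35)/(g + 3)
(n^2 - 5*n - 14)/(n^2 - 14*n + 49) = (n + 2)/(n - 7)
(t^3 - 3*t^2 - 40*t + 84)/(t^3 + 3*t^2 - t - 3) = (t^3 - 3*t^2 - 40*t + 84)/(t^3 + 3*t^2 - t - 3)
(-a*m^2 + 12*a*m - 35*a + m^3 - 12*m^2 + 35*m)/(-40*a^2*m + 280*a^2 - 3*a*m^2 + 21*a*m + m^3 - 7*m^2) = (a*m - 5*a - m^2 + 5*m)/(40*a^2 + 3*a*m - m^2)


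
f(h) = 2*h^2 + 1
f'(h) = 4*h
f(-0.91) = 2.66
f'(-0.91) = -3.64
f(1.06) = 3.25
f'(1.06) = 4.24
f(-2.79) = 16.57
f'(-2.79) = -11.16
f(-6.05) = 74.20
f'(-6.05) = -24.20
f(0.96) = 2.84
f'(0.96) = 3.84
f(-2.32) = 11.76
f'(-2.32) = -9.28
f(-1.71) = 6.85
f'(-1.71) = -6.84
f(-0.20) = 1.08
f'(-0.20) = -0.80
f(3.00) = 19.00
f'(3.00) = 12.00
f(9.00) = 163.00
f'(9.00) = 36.00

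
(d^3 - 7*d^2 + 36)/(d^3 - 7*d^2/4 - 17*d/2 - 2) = 4*(d^2 - 9*d + 18)/(4*d^2 - 15*d - 4)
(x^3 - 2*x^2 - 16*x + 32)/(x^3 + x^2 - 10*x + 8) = (x - 4)/(x - 1)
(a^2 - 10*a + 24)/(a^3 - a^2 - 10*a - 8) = (a - 6)/(a^2 + 3*a + 2)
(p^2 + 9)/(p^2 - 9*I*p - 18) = (p + 3*I)/(p - 6*I)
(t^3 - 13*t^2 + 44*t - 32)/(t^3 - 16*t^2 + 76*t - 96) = (t^2 - 5*t + 4)/(t^2 - 8*t + 12)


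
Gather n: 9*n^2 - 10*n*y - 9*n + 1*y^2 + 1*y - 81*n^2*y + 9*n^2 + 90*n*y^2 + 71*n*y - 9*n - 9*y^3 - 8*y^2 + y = n^2*(18 - 81*y) + n*(90*y^2 + 61*y - 18) - 9*y^3 - 7*y^2 + 2*y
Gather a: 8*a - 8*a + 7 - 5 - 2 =0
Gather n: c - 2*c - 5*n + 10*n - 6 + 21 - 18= -c + 5*n - 3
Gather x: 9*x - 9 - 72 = 9*x - 81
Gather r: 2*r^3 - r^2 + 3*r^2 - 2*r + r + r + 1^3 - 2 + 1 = 2*r^3 + 2*r^2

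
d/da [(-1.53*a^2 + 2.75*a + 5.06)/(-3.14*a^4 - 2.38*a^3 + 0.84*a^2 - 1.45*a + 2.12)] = (-9.6084*a^5 + 22.2636*a^4 + 76.6436*a^3 + 36.0369*a^2 - 14.988*a + 13.167)/(9.8596*a^8 + 14.9464*a^7 + 0.3892*a^6 + 5.1076*a^5 - 5.706*a^4 - 12.5272*a^3 + 5.6641*a^2 - 6.148*a + 4.4944)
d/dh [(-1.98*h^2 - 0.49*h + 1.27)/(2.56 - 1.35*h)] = (2.673*h^2 - 10.1376*h + 0.4601)/(1.8225*h^2 - 6.912*h + 6.5536)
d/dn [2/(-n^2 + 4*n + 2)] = 4*(n - 2)/(-n^2 + 4*n + 2)^2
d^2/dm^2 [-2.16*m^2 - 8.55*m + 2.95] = -4.32000000000000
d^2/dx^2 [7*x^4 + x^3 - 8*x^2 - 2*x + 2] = 84*x^2 + 6*x - 16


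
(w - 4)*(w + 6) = w^2 + 2*w - 24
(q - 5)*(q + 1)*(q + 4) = q^3 - 21*q - 20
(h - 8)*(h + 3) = h^2 - 5*h - 24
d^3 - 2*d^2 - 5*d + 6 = (d - 3)*(d - 1)*(d + 2)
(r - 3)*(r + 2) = r^2 - r - 6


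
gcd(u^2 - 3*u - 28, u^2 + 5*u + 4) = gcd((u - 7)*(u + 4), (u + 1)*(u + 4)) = u + 4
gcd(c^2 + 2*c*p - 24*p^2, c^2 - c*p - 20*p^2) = 1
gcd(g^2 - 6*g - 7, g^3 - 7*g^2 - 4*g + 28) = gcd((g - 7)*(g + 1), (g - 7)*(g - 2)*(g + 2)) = g - 7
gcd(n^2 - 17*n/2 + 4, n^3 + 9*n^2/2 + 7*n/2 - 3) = n - 1/2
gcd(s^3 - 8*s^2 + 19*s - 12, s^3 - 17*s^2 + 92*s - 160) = s - 4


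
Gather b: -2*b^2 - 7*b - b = -2*b^2 - 8*b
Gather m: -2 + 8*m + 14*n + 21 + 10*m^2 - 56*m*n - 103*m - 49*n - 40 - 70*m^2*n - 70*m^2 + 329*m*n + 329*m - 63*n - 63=m^2*(-70*n - 60) + m*(273*n + 234) - 98*n - 84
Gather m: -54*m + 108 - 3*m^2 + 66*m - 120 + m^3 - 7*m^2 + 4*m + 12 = m^3 - 10*m^2 + 16*m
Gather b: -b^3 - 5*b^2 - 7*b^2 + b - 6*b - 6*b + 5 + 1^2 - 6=-b^3 - 12*b^2 - 11*b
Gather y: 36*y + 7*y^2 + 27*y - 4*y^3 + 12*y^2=-4*y^3 + 19*y^2 + 63*y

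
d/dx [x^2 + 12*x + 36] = 2*x + 12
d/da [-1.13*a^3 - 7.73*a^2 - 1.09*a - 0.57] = -3.39*a^2 - 15.46*a - 1.09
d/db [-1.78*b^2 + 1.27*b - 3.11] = 1.27 - 3.56*b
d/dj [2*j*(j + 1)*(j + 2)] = 6*j^2 + 12*j + 4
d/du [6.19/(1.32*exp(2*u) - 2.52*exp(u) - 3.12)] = (15.5988 - 16.3416*exp(u))*exp(u)/(-1.32*exp(2*u) + 2.52*exp(u) + 3.12)^2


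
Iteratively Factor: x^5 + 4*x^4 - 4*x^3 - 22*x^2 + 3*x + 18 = (x - 1)*(x^4 + 5*x^3 + x^2 - 21*x - 18) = (x - 1)*(x + 3)*(x^3 + 2*x^2 - 5*x - 6) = (x - 2)*(x - 1)*(x + 3)*(x^2 + 4*x + 3) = (x - 2)*(x - 1)*(x + 1)*(x + 3)*(x + 3)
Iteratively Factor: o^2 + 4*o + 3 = (o + 1)*(o + 3)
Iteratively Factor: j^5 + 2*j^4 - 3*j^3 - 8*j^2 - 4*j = (j)*(j^4 + 2*j^3 - 3*j^2 - 8*j - 4) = j*(j - 2)*(j^3 + 4*j^2 + 5*j + 2) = j*(j - 2)*(j + 1)*(j^2 + 3*j + 2) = j*(j - 2)*(j + 1)^2*(j + 2)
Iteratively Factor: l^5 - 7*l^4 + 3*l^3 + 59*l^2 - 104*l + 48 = (l + 3)*(l^4 - 10*l^3 + 33*l^2 - 40*l + 16) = (l - 4)*(l + 3)*(l^3 - 6*l^2 + 9*l - 4) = (l - 4)^2*(l + 3)*(l^2 - 2*l + 1) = (l - 4)^2*(l - 1)*(l + 3)*(l - 1)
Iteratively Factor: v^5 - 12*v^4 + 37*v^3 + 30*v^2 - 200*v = (v)*(v^4 - 12*v^3 + 37*v^2 + 30*v - 200) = v*(v - 5)*(v^3 - 7*v^2 + 2*v + 40) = v*(v - 5)*(v + 2)*(v^2 - 9*v + 20) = v*(v - 5)*(v - 4)*(v + 2)*(v - 5)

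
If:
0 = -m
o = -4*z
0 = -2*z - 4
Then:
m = 0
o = 8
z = -2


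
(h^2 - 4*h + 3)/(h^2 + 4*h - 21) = (h - 1)/(h + 7)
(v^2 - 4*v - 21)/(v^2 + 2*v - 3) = (v - 7)/(v - 1)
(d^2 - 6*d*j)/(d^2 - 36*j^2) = d/(d + 6*j)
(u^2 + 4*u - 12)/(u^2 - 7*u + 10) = (u + 6)/(u - 5)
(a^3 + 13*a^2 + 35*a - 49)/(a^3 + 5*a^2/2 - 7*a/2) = 2*(a^2 + 14*a + 49)/(a*(2*a + 7))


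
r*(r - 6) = r^2 - 6*r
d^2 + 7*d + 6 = (d + 1)*(d + 6)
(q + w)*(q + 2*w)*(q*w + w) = q^3*w + 3*q^2*w^2 + q^2*w + 2*q*w^3 + 3*q*w^2 + 2*w^3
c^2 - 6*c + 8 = (c - 4)*(c - 2)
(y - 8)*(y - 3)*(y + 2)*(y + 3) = y^4 - 6*y^3 - 25*y^2 + 54*y + 144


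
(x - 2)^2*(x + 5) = x^3 + x^2 - 16*x + 20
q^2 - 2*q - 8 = (q - 4)*(q + 2)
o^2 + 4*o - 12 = (o - 2)*(o + 6)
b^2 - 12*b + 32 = (b - 8)*(b - 4)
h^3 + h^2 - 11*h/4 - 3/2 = (h - 3/2)*(h + 1/2)*(h + 2)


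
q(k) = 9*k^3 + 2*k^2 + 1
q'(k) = 27*k^2 + 4*k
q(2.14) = 98.36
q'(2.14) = 132.21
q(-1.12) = -9.14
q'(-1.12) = 29.39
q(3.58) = 439.58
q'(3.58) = 360.36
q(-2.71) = -163.43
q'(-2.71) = 187.45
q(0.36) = 1.68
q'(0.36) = 4.94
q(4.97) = 1155.27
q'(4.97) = 686.80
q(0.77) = 6.29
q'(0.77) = 19.09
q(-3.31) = -303.47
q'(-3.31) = 282.57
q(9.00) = 6724.00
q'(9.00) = 2223.00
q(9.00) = 6724.00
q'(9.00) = 2223.00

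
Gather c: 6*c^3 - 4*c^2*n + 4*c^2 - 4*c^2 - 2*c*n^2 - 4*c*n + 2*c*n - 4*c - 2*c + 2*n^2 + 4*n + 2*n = 6*c^3 - 4*c^2*n + c*(-2*n^2 - 2*n - 6) + 2*n^2 + 6*n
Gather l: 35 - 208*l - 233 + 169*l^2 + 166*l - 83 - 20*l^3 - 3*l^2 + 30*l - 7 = -20*l^3 + 166*l^2 - 12*l - 288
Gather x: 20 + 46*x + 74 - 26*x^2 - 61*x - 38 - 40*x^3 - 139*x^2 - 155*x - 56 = -40*x^3 - 165*x^2 - 170*x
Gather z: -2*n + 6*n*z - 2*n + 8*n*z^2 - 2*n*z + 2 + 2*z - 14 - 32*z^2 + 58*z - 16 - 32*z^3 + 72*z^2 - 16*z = -4*n - 32*z^3 + z^2*(8*n + 40) + z*(4*n + 44) - 28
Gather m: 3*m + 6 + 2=3*m + 8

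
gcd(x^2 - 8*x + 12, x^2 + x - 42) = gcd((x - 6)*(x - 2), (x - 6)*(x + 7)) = x - 6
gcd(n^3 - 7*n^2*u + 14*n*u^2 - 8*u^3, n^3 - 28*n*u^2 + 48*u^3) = n^2 - 6*n*u + 8*u^2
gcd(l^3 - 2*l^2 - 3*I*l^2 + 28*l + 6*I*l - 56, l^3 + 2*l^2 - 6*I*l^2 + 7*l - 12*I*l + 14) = l - 7*I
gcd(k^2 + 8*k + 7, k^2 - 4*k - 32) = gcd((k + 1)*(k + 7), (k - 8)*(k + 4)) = 1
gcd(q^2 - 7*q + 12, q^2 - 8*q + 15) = q - 3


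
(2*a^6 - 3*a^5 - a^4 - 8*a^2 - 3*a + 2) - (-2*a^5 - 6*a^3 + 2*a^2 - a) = 2*a^6 - a^5 - a^4 + 6*a^3 - 10*a^2 - 2*a + 2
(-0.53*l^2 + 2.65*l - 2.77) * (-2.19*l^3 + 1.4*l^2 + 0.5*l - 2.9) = 1.1607*l^5 - 6.5455*l^4 + 9.5113*l^3 - 1.016*l^2 - 9.07*l + 8.033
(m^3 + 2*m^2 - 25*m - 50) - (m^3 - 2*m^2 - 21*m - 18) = 4*m^2 - 4*m - 32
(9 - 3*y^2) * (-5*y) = 15*y^3 - 45*y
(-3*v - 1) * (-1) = 3*v + 1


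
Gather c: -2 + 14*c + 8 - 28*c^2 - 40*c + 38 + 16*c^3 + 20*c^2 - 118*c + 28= 16*c^3 - 8*c^2 - 144*c + 72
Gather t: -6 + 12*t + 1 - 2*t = 10*t - 5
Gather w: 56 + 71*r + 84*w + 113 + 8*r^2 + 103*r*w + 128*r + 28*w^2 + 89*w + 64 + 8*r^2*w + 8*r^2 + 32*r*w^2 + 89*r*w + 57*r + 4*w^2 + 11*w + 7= 16*r^2 + 256*r + w^2*(32*r + 32) + w*(8*r^2 + 192*r + 184) + 240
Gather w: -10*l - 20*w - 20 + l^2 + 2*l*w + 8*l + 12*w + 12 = l^2 - 2*l + w*(2*l - 8) - 8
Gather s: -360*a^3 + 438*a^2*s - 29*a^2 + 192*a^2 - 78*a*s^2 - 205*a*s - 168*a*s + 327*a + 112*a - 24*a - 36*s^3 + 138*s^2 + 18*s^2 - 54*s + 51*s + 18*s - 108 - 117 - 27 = -360*a^3 + 163*a^2 + 415*a - 36*s^3 + s^2*(156 - 78*a) + s*(438*a^2 - 373*a + 15) - 252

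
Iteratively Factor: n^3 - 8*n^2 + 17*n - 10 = (n - 2)*(n^2 - 6*n + 5) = (n - 2)*(n - 1)*(n - 5)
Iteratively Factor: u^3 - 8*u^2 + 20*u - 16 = (u - 2)*(u^2 - 6*u + 8) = (u - 4)*(u - 2)*(u - 2)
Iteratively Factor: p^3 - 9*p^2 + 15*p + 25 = (p + 1)*(p^2 - 10*p + 25) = (p - 5)*(p + 1)*(p - 5)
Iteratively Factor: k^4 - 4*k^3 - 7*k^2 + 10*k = (k - 5)*(k^3 + k^2 - 2*k) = (k - 5)*(k + 2)*(k^2 - k) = (k - 5)*(k - 1)*(k + 2)*(k)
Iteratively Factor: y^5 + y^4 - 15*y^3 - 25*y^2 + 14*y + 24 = (y - 1)*(y^4 + 2*y^3 - 13*y^2 - 38*y - 24) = (y - 4)*(y - 1)*(y^3 + 6*y^2 + 11*y + 6) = (y - 4)*(y - 1)*(y + 3)*(y^2 + 3*y + 2) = (y - 4)*(y - 1)*(y + 2)*(y + 3)*(y + 1)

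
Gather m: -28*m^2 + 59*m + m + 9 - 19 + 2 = -28*m^2 + 60*m - 8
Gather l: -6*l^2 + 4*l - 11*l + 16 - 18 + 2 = -6*l^2 - 7*l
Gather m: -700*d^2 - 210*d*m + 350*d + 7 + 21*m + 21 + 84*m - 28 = -700*d^2 + 350*d + m*(105 - 210*d)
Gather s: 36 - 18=18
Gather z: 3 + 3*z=3*z + 3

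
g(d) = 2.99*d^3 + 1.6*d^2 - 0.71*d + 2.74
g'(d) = 8.97*d^2 + 3.2*d - 0.71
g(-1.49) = -2.54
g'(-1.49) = 14.44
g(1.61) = 18.22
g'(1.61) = 27.69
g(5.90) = 668.33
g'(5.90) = 330.42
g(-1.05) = 1.79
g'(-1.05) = 5.82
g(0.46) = 3.04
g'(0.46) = 2.66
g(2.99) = 94.85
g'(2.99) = 89.05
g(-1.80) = -8.24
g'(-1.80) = 22.59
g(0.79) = 4.65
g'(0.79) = 7.42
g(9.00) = 2305.66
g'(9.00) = 754.66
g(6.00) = 701.92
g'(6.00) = 341.41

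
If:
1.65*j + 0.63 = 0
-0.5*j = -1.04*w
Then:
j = -0.38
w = -0.18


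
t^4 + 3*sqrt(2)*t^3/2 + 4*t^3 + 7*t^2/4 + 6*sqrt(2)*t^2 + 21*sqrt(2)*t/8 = t*(t + 1/2)*(t + 7/2)*(t + 3*sqrt(2)/2)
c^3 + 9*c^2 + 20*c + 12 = (c + 1)*(c + 2)*(c + 6)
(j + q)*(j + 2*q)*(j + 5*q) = j^3 + 8*j^2*q + 17*j*q^2 + 10*q^3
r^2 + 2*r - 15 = (r - 3)*(r + 5)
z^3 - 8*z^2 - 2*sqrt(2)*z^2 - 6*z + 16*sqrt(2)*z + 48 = (z - 8)*(z - 3*sqrt(2))*(z + sqrt(2))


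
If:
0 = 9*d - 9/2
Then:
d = 1/2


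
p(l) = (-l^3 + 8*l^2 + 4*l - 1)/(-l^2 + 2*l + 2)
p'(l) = (2*l - 2)*(-l^3 + 8*l^2 + 4*l - 1)/(-l^2 + 2*l + 2)^2 + (-3*l^2 + 16*l + 4)/(-l^2 + 2*l + 2)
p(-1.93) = -5.06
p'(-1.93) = 1.50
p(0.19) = 0.02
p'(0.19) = 2.94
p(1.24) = 4.88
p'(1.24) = 7.33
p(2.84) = -134.80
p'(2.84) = 1221.00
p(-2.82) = -6.36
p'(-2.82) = 1.41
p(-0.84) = -4.87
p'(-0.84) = -16.50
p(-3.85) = -7.76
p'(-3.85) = 1.31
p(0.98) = 3.22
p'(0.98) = 5.56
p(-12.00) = -17.05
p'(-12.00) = 1.06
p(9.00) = 0.75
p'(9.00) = 1.36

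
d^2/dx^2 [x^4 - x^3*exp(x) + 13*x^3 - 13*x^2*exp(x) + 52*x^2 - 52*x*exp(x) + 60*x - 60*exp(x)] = -x^3*exp(x) - 19*x^2*exp(x) + 12*x^2 - 110*x*exp(x) + 78*x - 190*exp(x) + 104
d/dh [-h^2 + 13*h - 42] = 13 - 2*h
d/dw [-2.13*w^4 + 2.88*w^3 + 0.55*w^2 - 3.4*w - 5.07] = -8.52*w^3 + 8.64*w^2 + 1.1*w - 3.4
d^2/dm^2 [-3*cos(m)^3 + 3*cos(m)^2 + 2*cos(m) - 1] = cos(m)/4 - 6*cos(2*m) + 27*cos(3*m)/4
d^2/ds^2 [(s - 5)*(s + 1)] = 2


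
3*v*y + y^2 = y*(3*v + y)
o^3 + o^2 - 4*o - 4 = (o - 2)*(o + 1)*(o + 2)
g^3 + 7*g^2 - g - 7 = (g - 1)*(g + 1)*(g + 7)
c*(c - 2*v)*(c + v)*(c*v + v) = c^4*v - c^3*v^2 + c^3*v - 2*c^2*v^3 - c^2*v^2 - 2*c*v^3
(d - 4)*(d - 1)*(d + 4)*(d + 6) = d^4 + 5*d^3 - 22*d^2 - 80*d + 96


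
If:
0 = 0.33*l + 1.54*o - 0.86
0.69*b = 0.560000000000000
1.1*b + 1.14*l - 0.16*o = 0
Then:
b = 0.81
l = -0.68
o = 0.71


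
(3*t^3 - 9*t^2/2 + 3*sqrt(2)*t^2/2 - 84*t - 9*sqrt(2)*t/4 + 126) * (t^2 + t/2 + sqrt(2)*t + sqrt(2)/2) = 3*t^5 - 3*t^4 + 9*sqrt(2)*t^4/2 - 333*t^3/4 - 9*sqrt(2)*t^3/2 - 699*sqrt(2)*t^2/8 + 81*t^2 + 243*t/4 + 84*sqrt(2)*t + 63*sqrt(2)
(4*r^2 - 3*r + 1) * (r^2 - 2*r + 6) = 4*r^4 - 11*r^3 + 31*r^2 - 20*r + 6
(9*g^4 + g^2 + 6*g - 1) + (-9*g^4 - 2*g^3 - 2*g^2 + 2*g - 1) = -2*g^3 - g^2 + 8*g - 2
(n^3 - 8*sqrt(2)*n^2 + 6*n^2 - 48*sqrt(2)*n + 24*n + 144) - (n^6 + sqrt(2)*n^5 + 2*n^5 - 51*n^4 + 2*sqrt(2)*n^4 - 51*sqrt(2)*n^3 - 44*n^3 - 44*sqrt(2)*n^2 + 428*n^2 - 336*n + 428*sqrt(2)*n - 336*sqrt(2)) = -n^6 - 2*n^5 - sqrt(2)*n^5 - 2*sqrt(2)*n^4 + 51*n^4 + 45*n^3 + 51*sqrt(2)*n^3 - 422*n^2 + 36*sqrt(2)*n^2 - 476*sqrt(2)*n + 360*n + 144 + 336*sqrt(2)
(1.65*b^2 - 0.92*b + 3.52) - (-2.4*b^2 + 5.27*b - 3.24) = 4.05*b^2 - 6.19*b + 6.76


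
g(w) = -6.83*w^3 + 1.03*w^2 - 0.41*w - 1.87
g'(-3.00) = -191.00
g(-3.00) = 193.04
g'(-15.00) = -4641.56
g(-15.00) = 23287.28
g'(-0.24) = -2.08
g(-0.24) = -1.62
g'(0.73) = -9.83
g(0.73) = -4.28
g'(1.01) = -19.23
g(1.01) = -8.27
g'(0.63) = -7.24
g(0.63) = -3.43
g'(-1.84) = -73.57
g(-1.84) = 44.92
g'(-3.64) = -279.39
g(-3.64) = 342.67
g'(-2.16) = -100.46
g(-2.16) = 72.65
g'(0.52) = -4.88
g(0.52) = -2.77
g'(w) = -20.49*w^2 + 2.06*w - 0.41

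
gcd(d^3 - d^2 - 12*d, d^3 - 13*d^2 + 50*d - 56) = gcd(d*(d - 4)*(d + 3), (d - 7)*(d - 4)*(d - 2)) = d - 4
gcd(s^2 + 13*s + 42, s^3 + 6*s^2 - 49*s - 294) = s^2 + 13*s + 42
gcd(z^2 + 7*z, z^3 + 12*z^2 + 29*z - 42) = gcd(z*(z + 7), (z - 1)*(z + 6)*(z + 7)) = z + 7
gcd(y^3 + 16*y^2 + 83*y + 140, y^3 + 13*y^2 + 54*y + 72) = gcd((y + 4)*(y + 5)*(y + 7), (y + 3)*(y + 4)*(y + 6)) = y + 4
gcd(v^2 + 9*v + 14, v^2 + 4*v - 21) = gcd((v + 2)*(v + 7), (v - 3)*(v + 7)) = v + 7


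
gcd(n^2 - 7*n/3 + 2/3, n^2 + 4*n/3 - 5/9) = n - 1/3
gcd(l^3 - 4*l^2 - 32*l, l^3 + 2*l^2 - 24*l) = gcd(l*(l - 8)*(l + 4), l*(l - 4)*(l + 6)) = l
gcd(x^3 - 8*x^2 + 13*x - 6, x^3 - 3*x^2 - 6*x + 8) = x - 1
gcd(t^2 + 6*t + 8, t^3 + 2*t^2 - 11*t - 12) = t + 4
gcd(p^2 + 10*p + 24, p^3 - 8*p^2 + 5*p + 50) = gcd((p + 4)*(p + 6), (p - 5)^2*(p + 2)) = 1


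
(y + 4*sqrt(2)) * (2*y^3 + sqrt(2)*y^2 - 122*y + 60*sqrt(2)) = 2*y^4 + 9*sqrt(2)*y^3 - 114*y^2 - 428*sqrt(2)*y + 480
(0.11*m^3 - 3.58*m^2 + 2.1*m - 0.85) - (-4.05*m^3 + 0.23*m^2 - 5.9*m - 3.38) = 4.16*m^3 - 3.81*m^2 + 8.0*m + 2.53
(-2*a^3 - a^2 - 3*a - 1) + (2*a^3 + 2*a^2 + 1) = a^2 - 3*a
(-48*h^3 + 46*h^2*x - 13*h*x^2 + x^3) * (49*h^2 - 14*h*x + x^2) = -2352*h^5 + 2926*h^4*x - 1329*h^3*x^2 + 277*h^2*x^3 - 27*h*x^4 + x^5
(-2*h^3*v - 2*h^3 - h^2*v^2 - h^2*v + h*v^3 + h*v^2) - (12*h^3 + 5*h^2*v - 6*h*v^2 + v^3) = -2*h^3*v - 14*h^3 - h^2*v^2 - 6*h^2*v + h*v^3 + 7*h*v^2 - v^3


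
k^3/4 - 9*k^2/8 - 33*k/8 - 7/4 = (k/4 + 1/2)*(k - 7)*(k + 1/2)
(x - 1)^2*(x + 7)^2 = x^4 + 12*x^3 + 22*x^2 - 84*x + 49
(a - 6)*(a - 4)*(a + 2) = a^3 - 8*a^2 + 4*a + 48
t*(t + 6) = t^2 + 6*t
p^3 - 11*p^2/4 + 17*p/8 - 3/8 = (p - 3/2)*(p - 1)*(p - 1/4)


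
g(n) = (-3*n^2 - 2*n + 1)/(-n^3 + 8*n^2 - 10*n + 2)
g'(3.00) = 0.04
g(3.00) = -1.88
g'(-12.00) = -0.00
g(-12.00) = -0.14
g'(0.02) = 1.68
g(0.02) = 0.53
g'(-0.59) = 0.34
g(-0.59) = 0.10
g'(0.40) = 3.75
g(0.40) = 0.36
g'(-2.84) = 0.03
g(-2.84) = -0.15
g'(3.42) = -0.19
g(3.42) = -1.92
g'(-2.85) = 0.03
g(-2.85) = -0.15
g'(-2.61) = 0.03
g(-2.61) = -0.14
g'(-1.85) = 0.07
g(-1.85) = -0.10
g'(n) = (-6*n - 2)/(-n^3 + 8*n^2 - 10*n + 2) + (-3*n^2 - 2*n + 1)*(3*n^2 - 16*n + 10)/(-n^3 + 8*n^2 - 10*n + 2)^2 = (-3*n^4 - 4*n^3 + 49*n^2 - 28*n + 6)/(n^6 - 16*n^5 + 84*n^4 - 164*n^3 + 132*n^2 - 40*n + 4)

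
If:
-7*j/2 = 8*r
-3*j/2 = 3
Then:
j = -2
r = 7/8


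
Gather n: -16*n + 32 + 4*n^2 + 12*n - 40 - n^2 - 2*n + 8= 3*n^2 - 6*n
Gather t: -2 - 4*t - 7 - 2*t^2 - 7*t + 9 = -2*t^2 - 11*t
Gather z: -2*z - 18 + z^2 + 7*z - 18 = z^2 + 5*z - 36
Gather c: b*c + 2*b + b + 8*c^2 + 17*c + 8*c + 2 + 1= 3*b + 8*c^2 + c*(b + 25) + 3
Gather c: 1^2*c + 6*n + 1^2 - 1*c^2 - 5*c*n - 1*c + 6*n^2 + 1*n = -c^2 - 5*c*n + 6*n^2 + 7*n + 1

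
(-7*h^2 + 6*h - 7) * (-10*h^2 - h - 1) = 70*h^4 - 53*h^3 + 71*h^2 + h + 7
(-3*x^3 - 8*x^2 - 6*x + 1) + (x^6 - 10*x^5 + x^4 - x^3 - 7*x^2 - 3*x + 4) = x^6 - 10*x^5 + x^4 - 4*x^3 - 15*x^2 - 9*x + 5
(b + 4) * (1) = b + 4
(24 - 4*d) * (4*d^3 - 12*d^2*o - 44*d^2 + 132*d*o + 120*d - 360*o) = -16*d^4 + 48*d^3*o + 272*d^3 - 816*d^2*o - 1536*d^2 + 4608*d*o + 2880*d - 8640*o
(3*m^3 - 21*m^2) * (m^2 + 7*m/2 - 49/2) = 3*m^5 - 21*m^4/2 - 147*m^3 + 1029*m^2/2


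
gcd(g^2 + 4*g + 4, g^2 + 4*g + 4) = g^2 + 4*g + 4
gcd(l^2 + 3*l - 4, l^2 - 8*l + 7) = l - 1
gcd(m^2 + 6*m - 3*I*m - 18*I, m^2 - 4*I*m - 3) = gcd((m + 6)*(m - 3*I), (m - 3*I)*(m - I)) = m - 3*I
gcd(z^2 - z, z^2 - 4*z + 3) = z - 1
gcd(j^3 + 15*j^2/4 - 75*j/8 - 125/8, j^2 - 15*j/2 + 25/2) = j - 5/2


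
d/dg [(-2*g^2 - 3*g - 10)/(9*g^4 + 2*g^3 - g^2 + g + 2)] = (36*g^5 + 85*g^4 + 372*g^3 + 55*g^2 - 28*g + 4)/(81*g^8 + 36*g^7 - 14*g^6 + 14*g^5 + 41*g^4 + 6*g^3 - 3*g^2 + 4*g + 4)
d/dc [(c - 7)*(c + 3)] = 2*c - 4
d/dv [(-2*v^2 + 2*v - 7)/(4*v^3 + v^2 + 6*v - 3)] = 2*(4*v^4 - 8*v^3 + 35*v^2 + 13*v + 18)/(16*v^6 + 8*v^5 + 49*v^4 - 12*v^3 + 30*v^2 - 36*v + 9)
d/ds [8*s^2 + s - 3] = 16*s + 1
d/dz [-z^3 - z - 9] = -3*z^2 - 1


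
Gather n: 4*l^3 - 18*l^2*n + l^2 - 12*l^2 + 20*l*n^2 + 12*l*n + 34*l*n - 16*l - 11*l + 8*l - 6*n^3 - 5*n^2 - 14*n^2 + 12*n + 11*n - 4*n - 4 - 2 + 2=4*l^3 - 11*l^2 - 19*l - 6*n^3 + n^2*(20*l - 19) + n*(-18*l^2 + 46*l + 19) - 4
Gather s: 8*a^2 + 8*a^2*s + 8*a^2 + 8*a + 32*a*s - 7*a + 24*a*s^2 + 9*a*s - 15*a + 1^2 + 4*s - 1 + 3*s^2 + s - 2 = 16*a^2 - 14*a + s^2*(24*a + 3) + s*(8*a^2 + 41*a + 5) - 2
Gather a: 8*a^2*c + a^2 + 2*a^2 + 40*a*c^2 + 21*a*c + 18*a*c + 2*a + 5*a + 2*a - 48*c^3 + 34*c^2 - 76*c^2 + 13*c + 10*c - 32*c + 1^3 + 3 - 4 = a^2*(8*c + 3) + a*(40*c^2 + 39*c + 9) - 48*c^3 - 42*c^2 - 9*c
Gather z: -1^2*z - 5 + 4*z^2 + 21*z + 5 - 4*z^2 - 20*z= 0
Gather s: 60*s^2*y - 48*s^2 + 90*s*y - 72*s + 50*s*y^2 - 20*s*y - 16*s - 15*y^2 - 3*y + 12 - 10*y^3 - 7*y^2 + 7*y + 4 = s^2*(60*y - 48) + s*(50*y^2 + 70*y - 88) - 10*y^3 - 22*y^2 + 4*y + 16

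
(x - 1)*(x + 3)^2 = x^3 + 5*x^2 + 3*x - 9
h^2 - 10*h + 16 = (h - 8)*(h - 2)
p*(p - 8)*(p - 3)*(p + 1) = p^4 - 10*p^3 + 13*p^2 + 24*p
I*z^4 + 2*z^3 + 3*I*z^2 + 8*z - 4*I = (z - 2*I)*(z - I)*(z + 2*I)*(I*z + 1)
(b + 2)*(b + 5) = b^2 + 7*b + 10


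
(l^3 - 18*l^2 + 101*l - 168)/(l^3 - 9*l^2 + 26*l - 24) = (l^2 - 15*l + 56)/(l^2 - 6*l + 8)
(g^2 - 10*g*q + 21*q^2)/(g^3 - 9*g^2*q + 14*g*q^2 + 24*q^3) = (g^2 - 10*g*q + 21*q^2)/(g^3 - 9*g^2*q + 14*g*q^2 + 24*q^3)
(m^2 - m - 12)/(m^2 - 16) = (m + 3)/(m + 4)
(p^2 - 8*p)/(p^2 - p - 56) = p/(p + 7)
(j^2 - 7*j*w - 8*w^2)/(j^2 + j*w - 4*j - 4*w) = (j - 8*w)/(j - 4)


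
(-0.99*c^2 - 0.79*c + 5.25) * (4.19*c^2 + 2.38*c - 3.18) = -4.1481*c^4 - 5.6663*c^3 + 23.2655*c^2 + 15.0072*c - 16.695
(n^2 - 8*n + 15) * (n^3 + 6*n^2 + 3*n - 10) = n^5 - 2*n^4 - 30*n^3 + 56*n^2 + 125*n - 150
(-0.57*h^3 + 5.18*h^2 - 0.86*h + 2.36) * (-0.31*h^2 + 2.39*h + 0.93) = 0.1767*h^5 - 2.9681*h^4 + 12.1167*h^3 + 2.0304*h^2 + 4.8406*h + 2.1948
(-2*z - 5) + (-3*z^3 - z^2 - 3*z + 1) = -3*z^3 - z^2 - 5*z - 4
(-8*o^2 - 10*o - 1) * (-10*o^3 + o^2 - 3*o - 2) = 80*o^5 + 92*o^4 + 24*o^3 + 45*o^2 + 23*o + 2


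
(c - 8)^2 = c^2 - 16*c + 64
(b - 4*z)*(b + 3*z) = b^2 - b*z - 12*z^2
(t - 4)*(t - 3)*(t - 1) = t^3 - 8*t^2 + 19*t - 12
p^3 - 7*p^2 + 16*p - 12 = (p - 3)*(p - 2)^2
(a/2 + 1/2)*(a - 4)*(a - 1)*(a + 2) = a^4/2 - a^3 - 9*a^2/2 + a + 4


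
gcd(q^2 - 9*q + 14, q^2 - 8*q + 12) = q - 2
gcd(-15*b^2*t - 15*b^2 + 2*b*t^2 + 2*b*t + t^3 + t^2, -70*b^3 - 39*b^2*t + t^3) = 5*b + t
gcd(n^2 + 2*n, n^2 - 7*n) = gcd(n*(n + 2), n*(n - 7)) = n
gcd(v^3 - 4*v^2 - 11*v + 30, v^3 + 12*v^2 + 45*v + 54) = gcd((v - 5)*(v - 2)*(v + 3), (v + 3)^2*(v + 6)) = v + 3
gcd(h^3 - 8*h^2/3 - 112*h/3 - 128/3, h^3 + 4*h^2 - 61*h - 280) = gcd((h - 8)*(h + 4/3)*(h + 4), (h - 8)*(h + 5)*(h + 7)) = h - 8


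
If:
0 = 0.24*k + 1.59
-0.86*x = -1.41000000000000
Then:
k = -6.62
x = 1.64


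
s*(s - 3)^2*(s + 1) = s^4 - 5*s^3 + 3*s^2 + 9*s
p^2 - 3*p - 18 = (p - 6)*(p + 3)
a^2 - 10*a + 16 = (a - 8)*(a - 2)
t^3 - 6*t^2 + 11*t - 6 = (t - 3)*(t - 2)*(t - 1)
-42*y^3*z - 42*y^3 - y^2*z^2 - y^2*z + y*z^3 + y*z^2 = (-7*y + z)*(6*y + z)*(y*z + y)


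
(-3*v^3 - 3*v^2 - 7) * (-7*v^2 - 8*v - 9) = 21*v^5 + 45*v^4 + 51*v^3 + 76*v^2 + 56*v + 63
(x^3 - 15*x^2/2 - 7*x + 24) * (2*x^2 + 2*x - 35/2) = 2*x^5 - 13*x^4 - 93*x^3/2 + 661*x^2/4 + 341*x/2 - 420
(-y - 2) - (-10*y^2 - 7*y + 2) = 10*y^2 + 6*y - 4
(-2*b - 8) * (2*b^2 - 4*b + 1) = -4*b^3 - 8*b^2 + 30*b - 8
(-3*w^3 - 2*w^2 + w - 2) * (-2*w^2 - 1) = 6*w^5 + 4*w^4 + w^3 + 6*w^2 - w + 2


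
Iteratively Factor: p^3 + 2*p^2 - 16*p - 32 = (p - 4)*(p^2 + 6*p + 8) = (p - 4)*(p + 4)*(p + 2)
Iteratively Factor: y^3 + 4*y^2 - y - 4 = (y + 4)*(y^2 - 1) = (y + 1)*(y + 4)*(y - 1)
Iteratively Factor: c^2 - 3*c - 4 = (c + 1)*(c - 4)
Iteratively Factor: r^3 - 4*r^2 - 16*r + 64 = (r - 4)*(r^2 - 16) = (r - 4)*(r + 4)*(r - 4)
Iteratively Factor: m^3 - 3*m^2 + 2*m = (m - 2)*(m^2 - m) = m*(m - 2)*(m - 1)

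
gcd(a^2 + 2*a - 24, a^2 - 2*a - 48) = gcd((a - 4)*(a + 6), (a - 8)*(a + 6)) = a + 6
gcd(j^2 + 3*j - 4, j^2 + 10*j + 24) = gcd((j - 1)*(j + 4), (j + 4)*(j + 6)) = j + 4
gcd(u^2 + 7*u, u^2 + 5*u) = u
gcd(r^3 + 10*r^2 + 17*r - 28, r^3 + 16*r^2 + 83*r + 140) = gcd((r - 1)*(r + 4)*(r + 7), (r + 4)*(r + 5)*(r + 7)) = r^2 + 11*r + 28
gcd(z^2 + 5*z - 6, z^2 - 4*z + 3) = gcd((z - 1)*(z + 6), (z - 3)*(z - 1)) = z - 1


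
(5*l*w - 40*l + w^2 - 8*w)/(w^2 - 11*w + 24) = (5*l + w)/(w - 3)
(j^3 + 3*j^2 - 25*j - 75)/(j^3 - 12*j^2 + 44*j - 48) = (j^3 + 3*j^2 - 25*j - 75)/(j^3 - 12*j^2 + 44*j - 48)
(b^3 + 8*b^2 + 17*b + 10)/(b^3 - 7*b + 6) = (b^3 + 8*b^2 + 17*b + 10)/(b^3 - 7*b + 6)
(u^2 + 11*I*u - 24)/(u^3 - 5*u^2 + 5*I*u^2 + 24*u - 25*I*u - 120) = (u + 3*I)/(u^2 - u*(5 + 3*I) + 15*I)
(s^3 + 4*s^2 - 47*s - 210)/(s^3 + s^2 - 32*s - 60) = (s^2 - s - 42)/(s^2 - 4*s - 12)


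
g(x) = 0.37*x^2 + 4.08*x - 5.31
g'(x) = 0.74*x + 4.08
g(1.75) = 2.96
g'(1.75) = 5.38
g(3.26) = 11.92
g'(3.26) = 6.49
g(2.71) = 8.46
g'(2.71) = 6.09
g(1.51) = 1.69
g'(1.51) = 5.20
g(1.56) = 1.96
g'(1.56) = 5.23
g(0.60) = -2.73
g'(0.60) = 4.52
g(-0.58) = -7.55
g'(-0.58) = 3.65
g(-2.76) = -13.75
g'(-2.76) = 2.04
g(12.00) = 96.93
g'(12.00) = 12.96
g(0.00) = -5.31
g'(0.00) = 4.08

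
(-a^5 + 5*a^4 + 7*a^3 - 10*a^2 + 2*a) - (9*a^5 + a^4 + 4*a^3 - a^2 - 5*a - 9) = -10*a^5 + 4*a^4 + 3*a^3 - 9*a^2 + 7*a + 9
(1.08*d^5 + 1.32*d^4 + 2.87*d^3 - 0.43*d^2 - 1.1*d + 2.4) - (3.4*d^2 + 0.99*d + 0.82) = 1.08*d^5 + 1.32*d^4 + 2.87*d^3 - 3.83*d^2 - 2.09*d + 1.58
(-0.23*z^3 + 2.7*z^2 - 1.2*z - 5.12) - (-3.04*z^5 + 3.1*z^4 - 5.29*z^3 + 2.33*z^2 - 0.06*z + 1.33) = 3.04*z^5 - 3.1*z^4 + 5.06*z^3 + 0.37*z^2 - 1.14*z - 6.45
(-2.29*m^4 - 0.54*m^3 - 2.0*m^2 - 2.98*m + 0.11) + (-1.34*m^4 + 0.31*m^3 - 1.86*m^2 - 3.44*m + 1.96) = -3.63*m^4 - 0.23*m^3 - 3.86*m^2 - 6.42*m + 2.07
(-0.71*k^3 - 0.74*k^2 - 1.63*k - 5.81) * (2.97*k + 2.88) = -2.1087*k^4 - 4.2426*k^3 - 6.9723*k^2 - 21.9501*k - 16.7328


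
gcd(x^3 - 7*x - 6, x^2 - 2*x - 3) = x^2 - 2*x - 3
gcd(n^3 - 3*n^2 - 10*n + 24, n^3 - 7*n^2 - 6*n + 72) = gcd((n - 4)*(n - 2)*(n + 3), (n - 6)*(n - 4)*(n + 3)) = n^2 - n - 12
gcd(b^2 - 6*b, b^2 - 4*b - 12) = b - 6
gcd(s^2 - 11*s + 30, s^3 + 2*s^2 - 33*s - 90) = s - 6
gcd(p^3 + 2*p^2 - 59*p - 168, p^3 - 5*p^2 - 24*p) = p^2 - 5*p - 24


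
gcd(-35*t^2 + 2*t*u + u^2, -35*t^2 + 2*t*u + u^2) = 35*t^2 - 2*t*u - u^2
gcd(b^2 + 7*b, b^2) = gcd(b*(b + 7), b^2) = b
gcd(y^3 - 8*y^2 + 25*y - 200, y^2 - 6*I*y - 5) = y - 5*I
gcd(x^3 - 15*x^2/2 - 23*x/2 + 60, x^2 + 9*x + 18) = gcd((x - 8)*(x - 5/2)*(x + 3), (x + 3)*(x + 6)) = x + 3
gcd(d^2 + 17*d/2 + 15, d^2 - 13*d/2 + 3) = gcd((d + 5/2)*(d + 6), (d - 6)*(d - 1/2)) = 1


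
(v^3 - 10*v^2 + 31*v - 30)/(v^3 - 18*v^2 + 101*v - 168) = (v^2 - 7*v + 10)/(v^2 - 15*v + 56)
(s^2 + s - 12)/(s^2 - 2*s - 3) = (s + 4)/(s + 1)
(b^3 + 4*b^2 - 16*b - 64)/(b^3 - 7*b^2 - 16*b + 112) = (b + 4)/(b - 7)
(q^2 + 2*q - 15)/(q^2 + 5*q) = (q - 3)/q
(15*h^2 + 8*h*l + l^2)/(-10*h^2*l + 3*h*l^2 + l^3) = (-3*h - l)/(l*(2*h - l))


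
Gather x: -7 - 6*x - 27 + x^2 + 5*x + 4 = x^2 - x - 30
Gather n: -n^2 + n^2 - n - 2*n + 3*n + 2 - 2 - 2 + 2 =0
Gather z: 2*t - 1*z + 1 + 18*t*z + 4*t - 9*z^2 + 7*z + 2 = 6*t - 9*z^2 + z*(18*t + 6) + 3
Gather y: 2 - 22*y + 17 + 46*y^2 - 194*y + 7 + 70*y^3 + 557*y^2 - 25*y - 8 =70*y^3 + 603*y^2 - 241*y + 18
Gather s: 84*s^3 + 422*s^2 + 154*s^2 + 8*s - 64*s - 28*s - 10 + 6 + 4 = 84*s^3 + 576*s^2 - 84*s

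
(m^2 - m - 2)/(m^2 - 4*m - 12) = (-m^2 + m + 2)/(-m^2 + 4*m + 12)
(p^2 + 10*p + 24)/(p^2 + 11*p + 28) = (p + 6)/(p + 7)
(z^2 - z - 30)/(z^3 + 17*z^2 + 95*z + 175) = (z - 6)/(z^2 + 12*z + 35)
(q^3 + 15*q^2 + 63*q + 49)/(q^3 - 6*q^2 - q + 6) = (q^2 + 14*q + 49)/(q^2 - 7*q + 6)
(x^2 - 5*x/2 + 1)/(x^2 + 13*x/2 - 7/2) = (x - 2)/(x + 7)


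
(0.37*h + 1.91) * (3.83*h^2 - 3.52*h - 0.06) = 1.4171*h^3 + 6.0129*h^2 - 6.7454*h - 0.1146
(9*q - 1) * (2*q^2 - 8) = 18*q^3 - 2*q^2 - 72*q + 8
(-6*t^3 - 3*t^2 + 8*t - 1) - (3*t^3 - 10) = -9*t^3 - 3*t^2 + 8*t + 9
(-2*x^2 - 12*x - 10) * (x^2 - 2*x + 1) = -2*x^4 - 8*x^3 + 12*x^2 + 8*x - 10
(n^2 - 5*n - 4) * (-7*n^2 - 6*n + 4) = -7*n^4 + 29*n^3 + 62*n^2 + 4*n - 16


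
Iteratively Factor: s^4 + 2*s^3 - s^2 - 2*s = (s)*(s^3 + 2*s^2 - s - 2) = s*(s - 1)*(s^2 + 3*s + 2) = s*(s - 1)*(s + 1)*(s + 2)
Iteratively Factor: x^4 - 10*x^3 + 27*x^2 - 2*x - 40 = (x - 2)*(x^3 - 8*x^2 + 11*x + 20) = (x - 4)*(x - 2)*(x^2 - 4*x - 5) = (x - 5)*(x - 4)*(x - 2)*(x + 1)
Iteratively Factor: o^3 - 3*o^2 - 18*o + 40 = (o - 5)*(o^2 + 2*o - 8) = (o - 5)*(o - 2)*(o + 4)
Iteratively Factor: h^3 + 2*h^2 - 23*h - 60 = (h + 4)*(h^2 - 2*h - 15) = (h + 3)*(h + 4)*(h - 5)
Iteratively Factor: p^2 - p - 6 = (p - 3)*(p + 2)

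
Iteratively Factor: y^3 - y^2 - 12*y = (y - 4)*(y^2 + 3*y) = (y - 4)*(y + 3)*(y)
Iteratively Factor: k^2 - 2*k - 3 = (k - 3)*(k + 1)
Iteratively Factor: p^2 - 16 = (p + 4)*(p - 4)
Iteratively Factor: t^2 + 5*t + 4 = (t + 4)*(t + 1)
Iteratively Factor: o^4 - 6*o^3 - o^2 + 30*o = (o - 5)*(o^3 - o^2 - 6*o) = o*(o - 5)*(o^2 - o - 6) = o*(o - 5)*(o + 2)*(o - 3)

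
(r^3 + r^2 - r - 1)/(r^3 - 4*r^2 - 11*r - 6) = (r - 1)/(r - 6)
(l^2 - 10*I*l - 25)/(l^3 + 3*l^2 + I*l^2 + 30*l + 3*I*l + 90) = (l - 5*I)/(l^2 + l*(3 + 6*I) + 18*I)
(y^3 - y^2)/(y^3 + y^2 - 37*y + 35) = y^2/(y^2 + 2*y - 35)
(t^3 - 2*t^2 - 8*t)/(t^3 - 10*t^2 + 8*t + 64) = t/(t - 8)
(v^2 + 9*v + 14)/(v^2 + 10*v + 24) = (v^2 + 9*v + 14)/(v^2 + 10*v + 24)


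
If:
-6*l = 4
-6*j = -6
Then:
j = 1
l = -2/3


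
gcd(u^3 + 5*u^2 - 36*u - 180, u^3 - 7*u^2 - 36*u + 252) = u^2 - 36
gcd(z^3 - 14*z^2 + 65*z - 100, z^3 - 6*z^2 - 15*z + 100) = z^2 - 10*z + 25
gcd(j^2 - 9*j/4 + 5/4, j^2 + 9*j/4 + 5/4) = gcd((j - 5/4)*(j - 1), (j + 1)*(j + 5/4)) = 1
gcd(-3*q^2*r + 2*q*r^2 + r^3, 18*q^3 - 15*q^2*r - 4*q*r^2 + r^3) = 3*q^2 - 2*q*r - r^2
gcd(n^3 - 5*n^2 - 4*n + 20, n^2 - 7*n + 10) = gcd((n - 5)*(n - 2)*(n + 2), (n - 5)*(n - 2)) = n^2 - 7*n + 10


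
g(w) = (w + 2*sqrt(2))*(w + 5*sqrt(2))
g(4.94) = 93.31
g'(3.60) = 17.10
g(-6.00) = -3.40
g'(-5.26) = -0.62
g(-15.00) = 96.51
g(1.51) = 37.23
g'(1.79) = 13.48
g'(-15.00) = -20.10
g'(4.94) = 19.78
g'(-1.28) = 7.34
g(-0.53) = 15.03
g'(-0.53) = 8.84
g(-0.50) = 15.30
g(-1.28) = 8.97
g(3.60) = 68.60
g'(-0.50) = 8.90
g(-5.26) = -4.40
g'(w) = 2*w + 7*sqrt(2)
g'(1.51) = 12.92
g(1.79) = 40.92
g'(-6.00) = -2.10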